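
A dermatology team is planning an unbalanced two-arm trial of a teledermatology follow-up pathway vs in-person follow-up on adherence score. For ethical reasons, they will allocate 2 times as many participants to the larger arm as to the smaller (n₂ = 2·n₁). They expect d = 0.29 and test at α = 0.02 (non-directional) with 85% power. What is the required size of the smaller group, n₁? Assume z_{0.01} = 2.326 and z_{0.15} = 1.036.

With allocation ratio k = n₂/n₁ = 2, Var(x̄₁−x̄₂) = σ²(1/n₁ + 1/(k·n₁)) = σ²·(k+1)/(k·n₁).
So n₁ = (1 + 1/k)·((z_{α/2} + z_β)/d)² = 1.500 × (3.362/0.29)².
n₁ = 1.500 × 134.40 = 201.6.
Round up: n₁ = 202, giving n₂ = 2 × 202 = 404.

n₁ = 202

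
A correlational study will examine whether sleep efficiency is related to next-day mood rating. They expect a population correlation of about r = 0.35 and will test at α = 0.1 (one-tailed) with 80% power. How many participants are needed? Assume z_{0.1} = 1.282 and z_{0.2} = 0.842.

Fisher's z: C = ½·ln((1+r)/(1−r)) = ½·ln(2.0769) = 0.3654.
n = ((z_{α} + z_β)/C)² + 3.
(1.282 + 0.842) / 0.3654 = 2.124 / 0.3654 = 5.813.
n = 5.813² + 3 = 33.79 + 3 = 36.8.
Round up.

n = 37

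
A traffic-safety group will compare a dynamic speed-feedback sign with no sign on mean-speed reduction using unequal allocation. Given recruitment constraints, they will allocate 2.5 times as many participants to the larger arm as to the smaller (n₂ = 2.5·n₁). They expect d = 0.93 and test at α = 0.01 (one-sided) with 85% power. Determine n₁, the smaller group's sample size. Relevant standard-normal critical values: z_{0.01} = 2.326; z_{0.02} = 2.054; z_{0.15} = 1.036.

n₁ = 19

With allocation ratio k = n₂/n₁ = 2.5, Var(x̄₁−x̄₂) = σ²(1/n₁ + 1/(k·n₁)) = σ²·(k+1)/(k·n₁).
So n₁ = (1 + 1/k)·((z_{α} + z_β)/d)² = 1.400 × (3.362/0.93)².
n₁ = 1.400 × 13.07 = 18.3.
Round up: n₁ = 19, giving n₂ = ⌈2.5 × 19⌉ = ⌈47.5⌉ = 48.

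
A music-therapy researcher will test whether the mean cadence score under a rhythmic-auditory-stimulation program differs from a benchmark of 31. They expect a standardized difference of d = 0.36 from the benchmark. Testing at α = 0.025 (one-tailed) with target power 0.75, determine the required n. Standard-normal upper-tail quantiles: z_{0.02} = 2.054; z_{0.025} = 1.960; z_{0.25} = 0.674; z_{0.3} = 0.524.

n = 54

For a one-sample test: n = ((z_{α} + z_β) / d)².
z_{α} + z_β = 1.960 + 0.674 = 2.634.
n = (2.634 / 0.36)² = 7.317² = 53.53.
Round up.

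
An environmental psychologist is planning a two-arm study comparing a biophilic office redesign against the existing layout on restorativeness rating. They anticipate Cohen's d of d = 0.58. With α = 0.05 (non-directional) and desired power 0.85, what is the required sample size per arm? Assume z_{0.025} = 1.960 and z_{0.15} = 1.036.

For two independent groups with equal n: n = 2·((z_{α/2} + z_β) / d)².
z_{α/2} + z_β = 1.960 + 1.036 = 2.996.
n = 2 × (2.996 / 0.58)² = 2 × 5.166² = 2 × 26.68 = 53.4.
Round up to the next whole participant.

n = 54 per group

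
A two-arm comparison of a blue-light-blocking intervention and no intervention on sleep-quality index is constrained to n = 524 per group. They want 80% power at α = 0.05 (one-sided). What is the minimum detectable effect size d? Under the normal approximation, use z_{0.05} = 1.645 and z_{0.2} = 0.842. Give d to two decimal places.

d_min ≈ 0.15

For two independent groups of n = 524 each: d_min = (z_{α} + z_β)·√(2/n).
z-sum = 1.645 + 0.842 = 2.487.
d_min = 2.487 × √(2/524) = 2.487 × 0.0618 = 0.154.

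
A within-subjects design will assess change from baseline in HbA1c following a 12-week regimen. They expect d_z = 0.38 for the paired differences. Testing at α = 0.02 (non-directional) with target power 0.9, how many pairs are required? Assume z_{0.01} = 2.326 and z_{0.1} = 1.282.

For a paired (one-sample on differences) test: n = ((z_{α/2} + z_β) / d)².
z_{α/2} + z_β = 2.326 + 1.282 = 3.608.
n = (3.608 / 0.38)² = 9.495² = 90.15.
Round up.

n = 91 pairs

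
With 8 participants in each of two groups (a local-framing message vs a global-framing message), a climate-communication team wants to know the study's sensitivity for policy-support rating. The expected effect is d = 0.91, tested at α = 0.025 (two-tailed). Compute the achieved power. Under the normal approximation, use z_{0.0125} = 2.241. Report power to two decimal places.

For two equal groups, power = Φ(d·√(n/2) − z_{α/2}).
d·√(n/2) = 0.91 × √(8/2) = 0.91 × 2.000 = 1.820.
z_β = 1.820 − 2.241 = -0.421.
Power = Φ(-0.421) = 0.337.

power ≈ 0.34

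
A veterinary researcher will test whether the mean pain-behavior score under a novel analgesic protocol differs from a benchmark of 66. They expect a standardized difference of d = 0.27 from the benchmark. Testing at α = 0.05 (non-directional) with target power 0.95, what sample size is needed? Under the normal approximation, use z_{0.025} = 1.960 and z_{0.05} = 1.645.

n = 179

For a one-sample test: n = ((z_{α/2} + z_β) / d)².
z_{α/2} + z_β = 1.960 + 1.645 = 3.605.
n = (3.605 / 0.27)² = 13.352² = 178.27.
Round up.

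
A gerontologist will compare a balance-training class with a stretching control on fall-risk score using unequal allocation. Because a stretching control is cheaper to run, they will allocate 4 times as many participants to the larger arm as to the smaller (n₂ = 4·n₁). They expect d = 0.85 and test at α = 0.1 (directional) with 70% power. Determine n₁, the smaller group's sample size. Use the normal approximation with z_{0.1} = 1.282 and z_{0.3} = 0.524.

n₁ = 6

With allocation ratio k = n₂/n₁ = 4, Var(x̄₁−x̄₂) = σ²(1/n₁ + 1/(k·n₁)) = σ²·(k+1)/(k·n₁).
So n₁ = (1 + 1/k)·((z_{α} + z_β)/d)² = 1.250 × (1.806/0.85)².
n₁ = 1.250 × 4.51 = 5.6.
Round up: n₁ = 6, giving n₂ = 4 × 6 = 24.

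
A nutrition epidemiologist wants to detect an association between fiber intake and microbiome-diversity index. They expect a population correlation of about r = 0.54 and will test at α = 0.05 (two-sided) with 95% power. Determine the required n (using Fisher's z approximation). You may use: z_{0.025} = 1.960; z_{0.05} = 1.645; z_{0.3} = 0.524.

n = 39

Fisher's z: C = ½·ln((1+r)/(1−r)) = ½·ln(3.3478) = 0.6042.
n = ((z_{α/2} + z_β)/C)² + 3.
(1.960 + 1.645) / 0.6042 = 3.605 / 0.6042 = 5.967.
n = 5.967² + 3 = 35.60 + 3 = 38.6.
Round up.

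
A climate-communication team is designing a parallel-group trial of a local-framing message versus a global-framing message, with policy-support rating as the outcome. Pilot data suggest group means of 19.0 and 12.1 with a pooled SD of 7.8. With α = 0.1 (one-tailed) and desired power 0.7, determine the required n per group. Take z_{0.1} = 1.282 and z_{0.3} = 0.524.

n = 9 per group

Cohen's d = |M₁ − M₂| / SD_pooled = |19.0 − 12.1| / 7.8 = 6.9 / 7.8 = 0.885.
For two independent groups with equal n: n = 2·((z_{α} + z_β) / d)².
z_{α} + z_β = 1.282 + 0.524 = 1.806.
n = 2 × (1.806 / 0.885)² = 2 × 2.041² = 2 × 4.16 = 8.3.
Round up to the next whole participant.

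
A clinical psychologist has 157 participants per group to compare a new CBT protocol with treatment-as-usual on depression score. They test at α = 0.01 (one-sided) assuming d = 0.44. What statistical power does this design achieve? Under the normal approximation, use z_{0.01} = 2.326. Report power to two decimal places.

For two equal groups, power = Φ(d·√(n/2) − z_{α}).
d·√(n/2) = 0.44 × √(157/2) = 0.44 × 8.860 = 3.898.
z_β = 3.898 − 2.326 = 1.572.
Power = Φ(1.572) = 0.942.

power ≈ 0.94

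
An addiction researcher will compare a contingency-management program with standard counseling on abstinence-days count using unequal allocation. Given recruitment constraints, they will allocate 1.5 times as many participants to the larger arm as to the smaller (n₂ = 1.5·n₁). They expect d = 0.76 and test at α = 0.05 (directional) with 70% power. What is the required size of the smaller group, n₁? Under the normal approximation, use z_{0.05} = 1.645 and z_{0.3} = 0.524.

n₁ = 14

With allocation ratio k = n₂/n₁ = 1.5, Var(x̄₁−x̄₂) = σ²(1/n₁ + 1/(k·n₁)) = σ²·(k+1)/(k·n₁).
So n₁ = (1 + 1/k)·((z_{α} + z_β)/d)² = 1.667 × (2.169/0.76)².
n₁ = 1.667 × 8.15 = 13.6.
Round up: n₁ = 14, giving n₂ = 1.5 × 14 = 21.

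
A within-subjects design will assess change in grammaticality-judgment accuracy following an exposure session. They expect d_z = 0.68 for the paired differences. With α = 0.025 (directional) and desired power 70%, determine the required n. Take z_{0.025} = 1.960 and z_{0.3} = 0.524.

For a paired (one-sample on differences) test: n = ((z_{α} + z_β) / d)².
z_{α} + z_β = 1.960 + 0.524 = 2.484.
n = (2.484 / 0.68)² = 3.653² = 13.34.
Round up.

n = 14 pairs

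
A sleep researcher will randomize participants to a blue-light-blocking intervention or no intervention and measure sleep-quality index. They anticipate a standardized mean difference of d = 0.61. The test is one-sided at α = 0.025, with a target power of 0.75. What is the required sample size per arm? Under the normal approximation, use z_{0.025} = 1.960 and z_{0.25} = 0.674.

For two independent groups with equal n: n = 2·((z_{α} + z_β) / d)².
z_{α} + z_β = 1.960 + 0.674 = 2.634.
n = 2 × (2.634 / 0.61)² = 2 × 4.318² = 2 × 18.65 = 37.3.
Round up to the next whole participant.

n = 38 per group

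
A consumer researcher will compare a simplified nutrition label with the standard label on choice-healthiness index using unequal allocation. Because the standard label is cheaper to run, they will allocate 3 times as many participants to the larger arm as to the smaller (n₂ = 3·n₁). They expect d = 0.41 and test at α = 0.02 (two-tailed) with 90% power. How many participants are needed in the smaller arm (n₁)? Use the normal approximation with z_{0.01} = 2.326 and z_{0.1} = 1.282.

n₁ = 104

With allocation ratio k = n₂/n₁ = 3, Var(x̄₁−x̄₂) = σ²(1/n₁ + 1/(k·n₁)) = σ²·(k+1)/(k·n₁).
So n₁ = (1 + 1/k)·((z_{α/2} + z_β)/d)² = 1.333 × (3.608/0.41)².
n₁ = 1.333 × 77.44 = 103.3.
Round up: n₁ = 104, giving n₂ = 3 × 104 = 312.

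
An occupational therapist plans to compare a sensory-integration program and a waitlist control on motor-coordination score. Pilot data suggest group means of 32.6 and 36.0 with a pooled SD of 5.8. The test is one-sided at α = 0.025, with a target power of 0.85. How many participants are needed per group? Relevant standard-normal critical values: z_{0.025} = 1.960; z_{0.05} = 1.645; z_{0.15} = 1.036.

Cohen's d = |M₁ − M₂| / SD_pooled = |32.6 − 36.0| / 5.8 = 3.4 / 5.8 = 0.586.
For two independent groups with equal n: n = 2·((z_{α} + z_β) / d)².
z_{α} + z_β = 1.960 + 1.036 = 2.996.
n = 2 × (2.996 / 0.586)² = 2 × 5.113² = 2 × 26.14 = 52.3.
Round up to the next whole participant.

n = 53 per group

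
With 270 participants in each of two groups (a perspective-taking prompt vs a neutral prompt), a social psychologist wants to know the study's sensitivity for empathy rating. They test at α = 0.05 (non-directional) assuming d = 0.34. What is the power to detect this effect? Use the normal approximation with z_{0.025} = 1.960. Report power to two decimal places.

power ≈ 0.98

For two equal groups, power = Φ(d·√(n/2) − z_{α/2}).
d·√(n/2) = 0.34 × √(270/2) = 0.34 × 11.619 = 3.950.
z_β = 3.950 − 1.960 = 1.990.
Power = Φ(1.990) = 0.977.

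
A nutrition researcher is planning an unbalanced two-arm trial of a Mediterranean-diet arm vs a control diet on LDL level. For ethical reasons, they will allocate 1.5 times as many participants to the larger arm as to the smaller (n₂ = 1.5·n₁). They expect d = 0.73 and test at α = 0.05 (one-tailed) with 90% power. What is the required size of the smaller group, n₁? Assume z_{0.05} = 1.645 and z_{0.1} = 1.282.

n₁ = 27

With allocation ratio k = n₂/n₁ = 1.5, Var(x̄₁−x̄₂) = σ²(1/n₁ + 1/(k·n₁)) = σ²·(k+1)/(k·n₁).
So n₁ = (1 + 1/k)·((z_{α} + z_β)/d)² = 1.667 × (2.927/0.73)².
n₁ = 1.667 × 16.08 = 26.8.
Round up: n₁ = 27, giving n₂ = ⌈1.5 × 27⌉ = ⌈40.5⌉ = 41.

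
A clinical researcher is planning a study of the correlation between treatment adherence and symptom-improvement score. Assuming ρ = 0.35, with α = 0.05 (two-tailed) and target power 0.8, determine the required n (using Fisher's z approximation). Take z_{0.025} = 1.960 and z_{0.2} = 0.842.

Fisher's z: C = ½·ln((1+r)/(1−r)) = ½·ln(2.0769) = 0.3654.
n = ((z_{α/2} + z_β)/C)² + 3.
(1.960 + 0.842) / 0.3654 = 2.802 / 0.3654 = 7.668.
n = 7.668² + 3 = 58.80 + 3 = 61.8.
Round up.

n = 62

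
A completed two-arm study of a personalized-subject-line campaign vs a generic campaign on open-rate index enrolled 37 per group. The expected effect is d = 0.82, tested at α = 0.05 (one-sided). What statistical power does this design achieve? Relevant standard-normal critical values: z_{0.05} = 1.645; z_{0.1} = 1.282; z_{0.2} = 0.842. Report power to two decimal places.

For two equal groups, power = Φ(d·√(n/2) − z_{α}).
d·√(n/2) = 0.82 × √(37/2) = 0.82 × 4.301 = 3.527.
z_β = 3.527 − 1.645 = 1.882.
Power = Φ(1.882) = 0.970.

power ≈ 0.97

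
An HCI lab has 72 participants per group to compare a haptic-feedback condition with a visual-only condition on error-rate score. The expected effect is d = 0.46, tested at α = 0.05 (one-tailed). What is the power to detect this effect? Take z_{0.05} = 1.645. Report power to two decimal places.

power ≈ 0.87

For two equal groups, power = Φ(d·√(n/2) − z_{α}).
d·√(n/2) = 0.46 × √(72/2) = 0.46 × 6.000 = 2.760.
z_β = 2.760 − 1.645 = 1.115.
Power = Φ(1.115) = 0.868.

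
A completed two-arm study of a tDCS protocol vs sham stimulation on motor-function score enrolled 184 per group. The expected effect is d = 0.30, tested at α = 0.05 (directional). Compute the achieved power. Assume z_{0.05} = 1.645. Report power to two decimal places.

For two equal groups, power = Φ(d·√(n/2) − z_{α}).
d·√(n/2) = 0.30 × √(184/2) = 0.30 × 9.592 = 2.877.
z_β = 2.877 − 1.645 = 1.232.
Power = Φ(1.232) = 0.891.

power ≈ 0.89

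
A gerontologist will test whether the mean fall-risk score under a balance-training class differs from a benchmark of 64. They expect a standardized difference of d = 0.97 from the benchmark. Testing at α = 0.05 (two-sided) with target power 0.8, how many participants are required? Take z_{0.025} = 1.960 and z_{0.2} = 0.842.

For a one-sample test: n = ((z_{α/2} + z_β) / d)².
z_{α/2} + z_β = 1.960 + 0.842 = 2.802.
n = (2.802 / 0.97)² = 2.889² = 8.34.
Round up.

n = 9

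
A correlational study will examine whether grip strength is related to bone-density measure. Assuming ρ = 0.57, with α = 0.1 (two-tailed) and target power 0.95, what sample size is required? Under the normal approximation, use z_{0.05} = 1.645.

n = 29

Fisher's z: C = ½·ln((1+r)/(1−r)) = ½·ln(3.6512) = 0.6475.
n = ((z_{α/2} + z_β)/C)² + 3.
(1.645 + 1.645) / 0.6475 = 3.290 / 0.6475 = 5.081.
n = 5.081² + 3 = 25.82 + 3 = 28.8.
Round up.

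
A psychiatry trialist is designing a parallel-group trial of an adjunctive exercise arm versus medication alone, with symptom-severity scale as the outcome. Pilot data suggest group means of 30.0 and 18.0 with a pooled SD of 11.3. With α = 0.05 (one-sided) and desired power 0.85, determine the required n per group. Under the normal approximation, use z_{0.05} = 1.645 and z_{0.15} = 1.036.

Cohen's d = |M₁ − M₂| / SD_pooled = |30.0 − 18.0| / 11.3 = 12.0 / 11.3 = 1.062.
For two independent groups with equal n: n = 2·((z_{α} + z_β) / d)².
z_{α} + z_β = 1.645 + 1.036 = 2.681.
n = 2 × (2.681 / 1.062)² = 2 × 2.524² = 2 × 6.37 = 12.7.
Round up to the next whole participant.

n = 13 per group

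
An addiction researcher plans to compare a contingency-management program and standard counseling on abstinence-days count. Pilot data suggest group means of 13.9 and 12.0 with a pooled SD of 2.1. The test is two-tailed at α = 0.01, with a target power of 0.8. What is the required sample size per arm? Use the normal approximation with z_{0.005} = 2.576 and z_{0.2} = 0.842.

Cohen's d = |M₁ − M₂| / SD_pooled = |13.9 − 12.0| / 2.1 = 1.9 / 2.1 = 0.905.
For two independent groups with equal n: n = 2·((z_{α/2} + z_β) / d)².
z_{α/2} + z_β = 2.576 + 0.842 = 3.418.
n = 2 × (3.418 / 0.905)² = 2 × 3.777² = 2 × 14.26 = 28.5.
Round up to the next whole participant.

n = 29 per group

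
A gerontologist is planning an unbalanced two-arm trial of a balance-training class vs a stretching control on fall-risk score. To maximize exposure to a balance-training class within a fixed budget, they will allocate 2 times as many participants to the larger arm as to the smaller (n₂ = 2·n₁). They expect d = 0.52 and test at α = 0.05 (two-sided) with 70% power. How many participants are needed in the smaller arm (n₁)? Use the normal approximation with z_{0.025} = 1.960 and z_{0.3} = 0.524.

n₁ = 35

With allocation ratio k = n₂/n₁ = 2, Var(x̄₁−x̄₂) = σ²(1/n₁ + 1/(k·n₁)) = σ²·(k+1)/(k·n₁).
So n₁ = (1 + 1/k)·((z_{α/2} + z_β)/d)² = 1.500 × (2.484/0.52)².
n₁ = 1.500 × 22.82 = 34.2.
Round up: n₁ = 35, giving n₂ = 2 × 35 = 70.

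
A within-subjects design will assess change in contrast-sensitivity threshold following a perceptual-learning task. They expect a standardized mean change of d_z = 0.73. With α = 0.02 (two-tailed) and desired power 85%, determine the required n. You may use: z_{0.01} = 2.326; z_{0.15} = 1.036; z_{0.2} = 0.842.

For a paired (one-sample on differences) test: n = ((z_{α/2} + z_β) / d)².
z_{α/2} + z_β = 2.326 + 1.036 = 3.362.
n = (3.362 / 0.73)² = 4.605² = 21.21.
Round up.

n = 22 pairs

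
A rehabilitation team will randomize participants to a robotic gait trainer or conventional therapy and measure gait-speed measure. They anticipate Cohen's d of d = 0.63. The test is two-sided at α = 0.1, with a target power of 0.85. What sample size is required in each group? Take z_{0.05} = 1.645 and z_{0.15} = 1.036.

n = 37 per group

For two independent groups with equal n: n = 2·((z_{α/2} + z_β) / d)².
z_{α/2} + z_β = 1.645 + 1.036 = 2.681.
n = 2 × (2.681 / 0.63)² = 2 × 4.256² = 2 × 18.11 = 36.2.
Round up to the next whole participant.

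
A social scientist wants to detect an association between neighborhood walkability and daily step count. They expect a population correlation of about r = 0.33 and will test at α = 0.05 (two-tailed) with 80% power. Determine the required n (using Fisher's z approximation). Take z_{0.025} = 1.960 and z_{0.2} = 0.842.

n = 70

Fisher's z: C = ½·ln((1+r)/(1−r)) = ½·ln(1.9851) = 0.3428.
n = ((z_{α/2} + z_β)/C)² + 3.
(1.960 + 0.842) / 0.3428 = 2.802 / 0.3428 = 8.174.
n = 8.174² + 3 = 66.81 + 3 = 69.8.
Round up.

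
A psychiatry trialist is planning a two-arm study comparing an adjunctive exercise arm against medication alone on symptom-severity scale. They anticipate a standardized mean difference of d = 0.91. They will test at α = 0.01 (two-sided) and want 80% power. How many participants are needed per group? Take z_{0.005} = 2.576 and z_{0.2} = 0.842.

n = 29 per group

For two independent groups with equal n: n = 2·((z_{α/2} + z_β) / d)².
z_{α/2} + z_β = 2.576 + 0.842 = 3.418.
n = 2 × (3.418 / 0.91)² = 2 × 3.756² = 2 × 14.11 = 28.2.
Round up to the next whole participant.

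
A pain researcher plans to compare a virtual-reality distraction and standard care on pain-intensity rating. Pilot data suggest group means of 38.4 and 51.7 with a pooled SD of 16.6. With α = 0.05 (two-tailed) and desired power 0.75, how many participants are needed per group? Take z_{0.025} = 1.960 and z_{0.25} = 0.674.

n = 22 per group

Cohen's d = |M₁ − M₂| / SD_pooled = |38.4 − 51.7| / 16.6 = 13.3 / 16.6 = 0.801.
For two independent groups with equal n: n = 2·((z_{α/2} + z_β) / d)².
z_{α/2} + z_β = 1.960 + 0.674 = 2.634.
n = 2 × (2.634 / 0.801)² = 2 × 3.288² = 2 × 10.81 = 21.6.
Round up to the next whole participant.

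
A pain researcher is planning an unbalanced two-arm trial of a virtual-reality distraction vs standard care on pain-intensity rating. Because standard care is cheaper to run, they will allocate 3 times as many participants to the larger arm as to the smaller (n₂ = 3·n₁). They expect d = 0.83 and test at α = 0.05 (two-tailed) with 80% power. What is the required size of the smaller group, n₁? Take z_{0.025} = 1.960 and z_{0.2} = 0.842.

n₁ = 16

With allocation ratio k = n₂/n₁ = 3, Var(x̄₁−x̄₂) = σ²(1/n₁ + 1/(k·n₁)) = σ²·(k+1)/(k·n₁).
So n₁ = (1 + 1/k)·((z_{α/2} + z_β)/d)² = 1.333 × (2.802/0.83)².
n₁ = 1.333 × 11.40 = 15.2.
Round up: n₁ = 16, giving n₂ = 3 × 16 = 48.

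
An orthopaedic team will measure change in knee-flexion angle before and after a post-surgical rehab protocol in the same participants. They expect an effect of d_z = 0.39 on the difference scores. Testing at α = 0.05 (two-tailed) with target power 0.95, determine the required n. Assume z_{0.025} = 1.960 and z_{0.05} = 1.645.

For a paired (one-sample on differences) test: n = ((z_{α/2} + z_β) / d)².
z_{α/2} + z_β = 1.960 + 1.645 = 3.605.
n = (3.605 / 0.39)² = 9.244² = 85.44.
Round up.

n = 86 pairs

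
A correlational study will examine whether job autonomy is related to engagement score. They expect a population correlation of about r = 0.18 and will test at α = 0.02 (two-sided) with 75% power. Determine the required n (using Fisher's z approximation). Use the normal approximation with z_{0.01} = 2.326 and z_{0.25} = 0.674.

n = 275

Fisher's z: C = ½·ln((1+r)/(1−r)) = ½·ln(1.4390) = 0.1820.
n = ((z_{α/2} + z_β)/C)² + 3.
(2.326 + 0.674) / 0.1820 = 3.000 / 0.1820 = 16.484.
n = 16.484² + 3 = 271.71 + 3 = 274.7.
Round up.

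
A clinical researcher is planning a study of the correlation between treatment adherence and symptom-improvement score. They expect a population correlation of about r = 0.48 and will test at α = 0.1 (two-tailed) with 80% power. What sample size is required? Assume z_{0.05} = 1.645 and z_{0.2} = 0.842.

n = 26

Fisher's z: C = ½·ln((1+r)/(1−r)) = ½·ln(2.8462) = 0.5230.
n = ((z_{α/2} + z_β)/C)² + 3.
(1.645 + 0.842) / 0.5230 = 2.487 / 0.5230 = 4.755.
n = 4.755² + 3 = 22.61 + 3 = 25.6.
Round up.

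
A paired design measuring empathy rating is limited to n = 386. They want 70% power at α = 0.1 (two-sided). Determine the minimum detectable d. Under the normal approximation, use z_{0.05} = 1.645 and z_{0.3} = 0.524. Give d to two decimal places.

For a single sample (or paired design) of n = 386: d_min = (z_{α/2} + z_β)/√n.
z-sum = 1.645 + 0.524 = 2.169.
d_min = 2.169 / √386 = 2.169 / 19.647 = 0.110.

d_min ≈ 0.11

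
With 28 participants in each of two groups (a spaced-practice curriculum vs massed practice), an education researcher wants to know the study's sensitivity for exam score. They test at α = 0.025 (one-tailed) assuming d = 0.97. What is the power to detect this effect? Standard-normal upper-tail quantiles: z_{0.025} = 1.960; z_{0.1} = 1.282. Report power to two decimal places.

power ≈ 0.95

For two equal groups, power = Φ(d·√(n/2) − z_{α}).
d·√(n/2) = 0.97 × √(28/2) = 0.97 × 3.742 = 3.629.
z_β = 3.629 − 1.960 = 1.669.
Power = Φ(1.669) = 0.952.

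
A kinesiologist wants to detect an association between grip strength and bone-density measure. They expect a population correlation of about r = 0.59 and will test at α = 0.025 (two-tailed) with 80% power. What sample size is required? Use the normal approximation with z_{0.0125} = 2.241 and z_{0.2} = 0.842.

Fisher's z: C = ½·ln((1+r)/(1−r)) = ½·ln(3.8780) = 0.6777.
n = ((z_{α/2} + z_β)/C)² + 3.
(2.241 + 0.842) / 0.6777 = 3.083 / 0.6777 = 4.549.
n = 4.549² + 3 = 20.70 + 3 = 23.7.
Round up.

n = 24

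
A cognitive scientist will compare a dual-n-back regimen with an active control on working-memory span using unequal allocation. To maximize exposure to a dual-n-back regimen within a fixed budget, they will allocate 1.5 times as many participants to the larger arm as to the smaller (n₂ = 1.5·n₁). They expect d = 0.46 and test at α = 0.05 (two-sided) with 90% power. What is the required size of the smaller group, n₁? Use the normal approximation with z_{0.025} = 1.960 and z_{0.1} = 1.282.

With allocation ratio k = n₂/n₁ = 1.5, Var(x̄₁−x̄₂) = σ²(1/n₁ + 1/(k·n₁)) = σ²·(k+1)/(k·n₁).
So n₁ = (1 + 1/k)·((z_{α/2} + z_β)/d)² = 1.667 × (3.242/0.46)².
n₁ = 1.667 × 49.67 = 82.8.
Round up: n₁ = 83, giving n₂ = ⌈1.5 × 83⌉ = ⌈124.5⌉ = 125.

n₁ = 83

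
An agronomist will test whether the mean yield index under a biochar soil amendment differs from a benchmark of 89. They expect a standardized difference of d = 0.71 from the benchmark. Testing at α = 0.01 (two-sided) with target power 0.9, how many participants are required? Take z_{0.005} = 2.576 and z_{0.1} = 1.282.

n = 30

For a one-sample test: n = ((z_{α/2} + z_β) / d)².
z_{α/2} + z_β = 2.576 + 1.282 = 3.858.
n = (3.858 / 0.71)² = 5.434² = 29.53.
Round up.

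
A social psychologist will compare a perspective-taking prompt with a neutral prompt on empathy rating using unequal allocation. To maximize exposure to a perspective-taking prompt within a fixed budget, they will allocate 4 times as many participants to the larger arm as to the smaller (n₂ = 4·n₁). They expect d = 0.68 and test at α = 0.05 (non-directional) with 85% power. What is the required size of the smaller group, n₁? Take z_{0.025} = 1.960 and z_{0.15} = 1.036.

With allocation ratio k = n₂/n₁ = 4, Var(x̄₁−x̄₂) = σ²(1/n₁ + 1/(k·n₁)) = σ²·(k+1)/(k·n₁).
So n₁ = (1 + 1/k)·((z_{α/2} + z_β)/d)² = 1.250 × (2.996/0.68)².
n₁ = 1.250 × 19.41 = 24.3.
Round up: n₁ = 25, giving n₂ = 4 × 25 = 100.

n₁ = 25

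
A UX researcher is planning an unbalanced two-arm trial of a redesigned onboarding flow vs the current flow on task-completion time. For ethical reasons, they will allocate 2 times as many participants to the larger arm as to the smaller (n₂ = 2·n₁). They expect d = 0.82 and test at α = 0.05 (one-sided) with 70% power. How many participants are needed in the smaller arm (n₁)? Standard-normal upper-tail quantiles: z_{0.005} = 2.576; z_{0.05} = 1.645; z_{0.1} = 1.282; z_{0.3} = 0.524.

With allocation ratio k = n₂/n₁ = 2, Var(x̄₁−x̄₂) = σ²(1/n₁ + 1/(k·n₁)) = σ²·(k+1)/(k·n₁).
So n₁ = (1 + 1/k)·((z_{α} + z_β)/d)² = 1.500 × (2.169/0.82)².
n₁ = 1.500 × 7.00 = 10.5.
Round up: n₁ = 11, giving n₂ = 2 × 11 = 22.

n₁ = 11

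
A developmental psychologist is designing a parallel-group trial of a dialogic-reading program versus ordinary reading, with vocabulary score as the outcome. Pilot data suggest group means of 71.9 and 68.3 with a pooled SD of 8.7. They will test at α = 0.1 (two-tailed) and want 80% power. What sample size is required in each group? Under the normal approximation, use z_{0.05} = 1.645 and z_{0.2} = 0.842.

n = 73 per group

Cohen's d = |M₁ − M₂| / SD_pooled = |71.9 − 68.3| / 8.7 = 3.6 / 8.7 = 0.414.
For two independent groups with equal n: n = 2·((z_{α/2} + z_β) / d)².
z_{α/2} + z_β = 1.645 + 0.842 = 2.487.
n = 2 × (2.487 / 0.414)² = 2 × 6.007² = 2 × 36.09 = 72.2.
Round up to the next whole participant.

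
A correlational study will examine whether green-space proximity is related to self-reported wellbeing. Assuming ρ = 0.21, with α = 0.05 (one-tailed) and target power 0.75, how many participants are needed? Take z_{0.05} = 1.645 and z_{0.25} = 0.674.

Fisher's z: C = ½·ln((1+r)/(1−r)) = ½·ln(1.5316) = 0.2132.
n = ((z_{α} + z_β)/C)² + 3.
(1.645 + 0.674) / 0.2132 = 2.319 / 0.2132 = 10.877.
n = 10.877² + 3 = 118.31 + 3 = 121.3.
Round up.

n = 122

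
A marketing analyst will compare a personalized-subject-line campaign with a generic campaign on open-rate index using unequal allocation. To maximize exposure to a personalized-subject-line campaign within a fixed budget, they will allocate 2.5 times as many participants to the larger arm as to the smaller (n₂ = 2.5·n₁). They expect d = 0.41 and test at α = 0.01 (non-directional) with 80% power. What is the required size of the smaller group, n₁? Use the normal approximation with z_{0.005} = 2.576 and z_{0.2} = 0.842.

n₁ = 98

With allocation ratio k = n₂/n₁ = 2.5, Var(x̄₁−x̄₂) = σ²(1/n₁ + 1/(k·n₁)) = σ²·(k+1)/(k·n₁).
So n₁ = (1 + 1/k)·((z_{α/2} + z_β)/d)² = 1.400 × (3.418/0.41)².
n₁ = 1.400 × 69.50 = 97.3.
Round up: n₁ = 98, giving n₂ = 2.5 × 98 = 245.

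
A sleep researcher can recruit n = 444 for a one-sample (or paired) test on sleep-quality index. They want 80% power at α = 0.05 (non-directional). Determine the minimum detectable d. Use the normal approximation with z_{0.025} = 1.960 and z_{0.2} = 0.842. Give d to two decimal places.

For a single sample (or paired design) of n = 444: d_min = (z_{α/2} + z_β)/√n.
z-sum = 1.960 + 0.842 = 2.802.
d_min = 2.802 / √444 = 2.802 / 21.071 = 0.133.

d_min ≈ 0.13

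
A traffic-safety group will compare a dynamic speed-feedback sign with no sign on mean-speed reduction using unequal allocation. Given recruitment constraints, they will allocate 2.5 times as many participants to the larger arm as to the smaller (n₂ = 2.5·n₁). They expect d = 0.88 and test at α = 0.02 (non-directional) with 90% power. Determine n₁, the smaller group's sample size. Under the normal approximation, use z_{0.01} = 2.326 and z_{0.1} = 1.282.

n₁ = 24

With allocation ratio k = n₂/n₁ = 2.5, Var(x̄₁−x̄₂) = σ²(1/n₁ + 1/(k·n₁)) = σ²·(k+1)/(k·n₁).
So n₁ = (1 + 1/k)·((z_{α/2} + z_β)/d)² = 1.400 × (3.608/0.88)².
n₁ = 1.400 × 16.81 = 23.5.
Round up: n₁ = 24, giving n₂ = 2.5 × 24 = 60.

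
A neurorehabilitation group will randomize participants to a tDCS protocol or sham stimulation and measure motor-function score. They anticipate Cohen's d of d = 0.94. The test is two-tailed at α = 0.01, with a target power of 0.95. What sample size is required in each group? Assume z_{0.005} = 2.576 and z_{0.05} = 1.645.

For two independent groups with equal n: n = 2·((z_{α/2} + z_β) / d)².
z_{α/2} + z_β = 2.576 + 1.645 = 4.221.
n = 2 × (4.221 / 0.94)² = 2 × 4.490² = 2 × 20.16 = 40.3.
Round up to the next whole participant.

n = 41 per group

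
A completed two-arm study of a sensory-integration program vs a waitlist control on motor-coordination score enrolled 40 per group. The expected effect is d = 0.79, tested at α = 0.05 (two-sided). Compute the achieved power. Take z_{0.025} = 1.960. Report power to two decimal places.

For two equal groups, power = Φ(d·√(n/2) − z_{α/2}).
d·√(n/2) = 0.79 × √(40/2) = 0.79 × 4.472 = 3.533.
z_β = 3.533 − 1.960 = 1.573.
Power = Φ(1.573) = 0.942.

power ≈ 0.94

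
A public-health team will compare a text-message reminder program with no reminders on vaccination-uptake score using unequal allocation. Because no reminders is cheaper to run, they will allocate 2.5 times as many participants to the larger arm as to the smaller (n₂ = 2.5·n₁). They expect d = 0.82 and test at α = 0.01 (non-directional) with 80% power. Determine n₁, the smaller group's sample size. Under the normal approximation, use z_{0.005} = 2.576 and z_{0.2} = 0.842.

n₁ = 25

With allocation ratio k = n₂/n₁ = 2.5, Var(x̄₁−x̄₂) = σ²(1/n₁ + 1/(k·n₁)) = σ²·(k+1)/(k·n₁).
So n₁ = (1 + 1/k)·((z_{α/2} + z_β)/d)² = 1.400 × (3.418/0.82)².
n₁ = 1.400 × 17.37 = 24.3.
Round up: n₁ = 25, giving n₂ = ⌈2.5 × 25⌉ = ⌈62.5⌉ = 63.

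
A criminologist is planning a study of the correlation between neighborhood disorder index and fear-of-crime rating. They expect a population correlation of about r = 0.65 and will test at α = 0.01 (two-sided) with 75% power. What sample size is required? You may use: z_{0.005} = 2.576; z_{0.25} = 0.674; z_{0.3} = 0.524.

n = 21

Fisher's z: C = ½·ln((1+r)/(1−r)) = ½·ln(4.7143) = 0.7753.
n = ((z_{α/2} + z_β)/C)² + 3.
(2.576 + 0.674) / 0.7753 = 3.250 / 0.7753 = 4.192.
n = 4.192² + 3 = 17.57 + 3 = 20.6.
Round up.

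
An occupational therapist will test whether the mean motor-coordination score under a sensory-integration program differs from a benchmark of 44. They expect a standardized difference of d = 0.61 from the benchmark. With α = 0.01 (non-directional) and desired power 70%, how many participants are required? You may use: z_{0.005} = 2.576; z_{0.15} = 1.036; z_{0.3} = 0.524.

n = 26

For a one-sample test: n = ((z_{α/2} + z_β) / d)².
z_{α/2} + z_β = 2.576 + 0.524 = 3.100.
n = (3.100 / 0.61)² = 5.082² = 25.83.
Round up.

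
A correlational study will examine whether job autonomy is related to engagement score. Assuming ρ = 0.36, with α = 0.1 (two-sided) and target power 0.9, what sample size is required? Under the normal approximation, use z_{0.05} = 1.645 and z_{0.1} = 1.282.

n = 64

Fisher's z: C = ½·ln((1+r)/(1−r)) = ½·ln(2.1250) = 0.3769.
n = ((z_{α/2} + z_β)/C)² + 3.
(1.645 + 1.282) / 0.3769 = 2.927 / 0.3769 = 7.766.
n = 7.766² + 3 = 60.31 + 3 = 63.3.
Round up.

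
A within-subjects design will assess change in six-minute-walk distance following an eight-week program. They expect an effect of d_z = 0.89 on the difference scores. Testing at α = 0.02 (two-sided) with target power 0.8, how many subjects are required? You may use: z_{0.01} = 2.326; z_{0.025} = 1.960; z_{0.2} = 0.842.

For a paired (one-sample on differences) test: n = ((z_{α/2} + z_β) / d)².
z_{α/2} + z_β = 2.326 + 0.842 = 3.168.
n = (3.168 / 0.89)² = 3.560² = 12.67.
Round up.

n = 13 pairs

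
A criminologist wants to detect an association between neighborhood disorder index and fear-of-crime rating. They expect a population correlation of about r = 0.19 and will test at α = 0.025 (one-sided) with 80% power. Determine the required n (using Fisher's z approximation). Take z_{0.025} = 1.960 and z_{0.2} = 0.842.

n = 216

Fisher's z: C = ½·ln((1+r)/(1−r)) = ½·ln(1.4691) = 0.1923.
n = ((z_{α} + z_β)/C)² + 3.
(1.960 + 0.842) / 0.1923 = 2.802 / 0.1923 = 14.571.
n = 14.571² + 3 = 212.31 + 3 = 215.3.
Round up.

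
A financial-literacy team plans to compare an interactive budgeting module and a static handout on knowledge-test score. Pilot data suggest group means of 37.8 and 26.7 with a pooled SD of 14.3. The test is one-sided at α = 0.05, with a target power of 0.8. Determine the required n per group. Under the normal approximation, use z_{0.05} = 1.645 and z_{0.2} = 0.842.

Cohen's d = |M₁ − M₂| / SD_pooled = |37.8 − 26.7| / 14.3 = 11.1 / 14.3 = 0.776.
For two independent groups with equal n: n = 2·((z_{α} + z_β) / d)².
z_{α} + z_β = 1.645 + 0.842 = 2.487.
n = 2 × (2.487 / 0.776)² = 2 × 3.205² = 2 × 10.27 = 20.5.
Round up to the next whole participant.

n = 21 per group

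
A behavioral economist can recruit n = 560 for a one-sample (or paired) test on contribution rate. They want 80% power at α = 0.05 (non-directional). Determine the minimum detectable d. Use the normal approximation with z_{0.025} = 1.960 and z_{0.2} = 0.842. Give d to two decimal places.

For a single sample (or paired design) of n = 560: d_min = (z_{α/2} + z_β)/√n.
z-sum = 1.960 + 0.842 = 2.802.
d_min = 2.802 / √560 = 2.802 / 23.664 = 0.118.

d_min ≈ 0.12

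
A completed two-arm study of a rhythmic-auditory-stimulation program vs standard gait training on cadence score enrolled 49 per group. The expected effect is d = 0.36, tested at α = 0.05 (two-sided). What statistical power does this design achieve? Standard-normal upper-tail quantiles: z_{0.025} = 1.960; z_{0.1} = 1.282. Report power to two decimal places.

For two equal groups, power = Φ(d·√(n/2) − z_{α/2}).
d·√(n/2) = 0.36 × √(49/2) = 0.36 × 4.950 = 1.782.
z_β = 1.782 − 1.960 = -0.178.
Power = Φ(-0.178) = 0.429.

power ≈ 0.43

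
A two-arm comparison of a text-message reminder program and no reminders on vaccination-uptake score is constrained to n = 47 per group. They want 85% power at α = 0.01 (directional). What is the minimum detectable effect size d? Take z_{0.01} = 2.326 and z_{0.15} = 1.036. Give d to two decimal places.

d_min ≈ 0.69

For two independent groups of n = 47 each: d_min = (z_{α} + z_β)·√(2/n).
z-sum = 2.326 + 1.036 = 3.362.
d_min = 3.362 × √(2/47) = 3.362 × 0.2063 = 0.694.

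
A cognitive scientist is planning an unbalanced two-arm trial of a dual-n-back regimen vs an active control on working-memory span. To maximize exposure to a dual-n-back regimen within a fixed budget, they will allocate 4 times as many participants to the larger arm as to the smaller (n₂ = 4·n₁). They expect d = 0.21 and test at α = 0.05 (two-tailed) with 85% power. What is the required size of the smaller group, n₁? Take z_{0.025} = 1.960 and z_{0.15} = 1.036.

n₁ = 255

With allocation ratio k = n₂/n₁ = 4, Var(x̄₁−x̄₂) = σ²(1/n₁ + 1/(k·n₁)) = σ²·(k+1)/(k·n₁).
So n₁ = (1 + 1/k)·((z_{α/2} + z_β)/d)² = 1.250 × (2.996/0.21)².
n₁ = 1.250 × 203.54 = 254.4.
Round up: n₁ = 255, giving n₂ = 4 × 255 = 1020.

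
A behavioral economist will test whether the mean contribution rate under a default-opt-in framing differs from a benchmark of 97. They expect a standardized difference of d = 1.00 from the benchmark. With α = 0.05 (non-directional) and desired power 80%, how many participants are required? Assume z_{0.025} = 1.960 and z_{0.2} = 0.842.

For a one-sample test: n = ((z_{α/2} + z_β) / d)².
z_{α/2} + z_β = 1.960 + 0.842 = 2.802.
n = (2.802 / 1.00)² = 2.802² = 7.85.
Round up.

n = 8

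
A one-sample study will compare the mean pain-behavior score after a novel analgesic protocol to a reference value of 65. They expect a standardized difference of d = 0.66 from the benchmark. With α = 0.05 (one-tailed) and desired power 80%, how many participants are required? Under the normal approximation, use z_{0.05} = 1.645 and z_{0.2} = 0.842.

For a one-sample test: n = ((z_{α} + z_β) / d)².
z_{α} + z_β = 1.645 + 0.842 = 2.487.
n = (2.487 / 0.66)² = 3.768² = 14.20.
Round up.

n = 15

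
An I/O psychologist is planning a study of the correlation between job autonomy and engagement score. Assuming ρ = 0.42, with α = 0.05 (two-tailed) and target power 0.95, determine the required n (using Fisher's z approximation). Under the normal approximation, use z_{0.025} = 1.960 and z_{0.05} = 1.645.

n = 68

Fisher's z: C = ½·ln((1+r)/(1−r)) = ½·ln(2.4483) = 0.4477.
n = ((z_{α/2} + z_β)/C)² + 3.
(1.960 + 1.645) / 0.4477 = 3.605 / 0.4477 = 8.052.
n = 8.052² + 3 = 64.84 + 3 = 67.8.
Round up.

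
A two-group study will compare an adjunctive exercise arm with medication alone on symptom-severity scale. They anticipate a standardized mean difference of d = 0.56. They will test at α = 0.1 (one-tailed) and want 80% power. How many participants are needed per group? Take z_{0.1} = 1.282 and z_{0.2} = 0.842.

n = 29 per group

For two independent groups with equal n: n = 2·((z_{α} + z_β) / d)².
z_{α} + z_β = 1.282 + 0.842 = 2.124.
n = 2 × (2.124 / 0.56)² = 2 × 3.793² = 2 × 14.39 = 28.8.
Round up to the next whole participant.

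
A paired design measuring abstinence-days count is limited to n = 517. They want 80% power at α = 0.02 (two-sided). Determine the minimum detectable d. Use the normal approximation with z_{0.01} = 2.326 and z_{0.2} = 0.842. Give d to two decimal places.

d_min ≈ 0.14

For a single sample (or paired design) of n = 517: d_min = (z_{α/2} + z_β)/√n.
z-sum = 2.326 + 0.842 = 3.168.
d_min = 3.168 / √517 = 3.168 / 22.738 = 0.139.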